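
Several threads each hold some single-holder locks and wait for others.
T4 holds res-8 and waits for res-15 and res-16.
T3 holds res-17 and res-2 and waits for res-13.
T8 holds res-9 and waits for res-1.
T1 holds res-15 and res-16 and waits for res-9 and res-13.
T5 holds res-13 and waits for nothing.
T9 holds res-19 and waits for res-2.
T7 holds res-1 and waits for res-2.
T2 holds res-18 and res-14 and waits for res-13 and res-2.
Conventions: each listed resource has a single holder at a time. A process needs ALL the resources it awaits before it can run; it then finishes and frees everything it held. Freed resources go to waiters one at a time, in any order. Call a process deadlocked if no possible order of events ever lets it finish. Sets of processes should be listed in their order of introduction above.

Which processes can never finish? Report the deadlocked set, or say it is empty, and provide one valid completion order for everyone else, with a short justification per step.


No process is deadlocked.
Key observation: all waits point, directly or indirectly, at processes that can finish, so nothing is permanently blocked.
One completion order for the rest: T5, T3, T7, T9, T8, T2, T1, T4.
Check, step by step:
  run T5 (it waits on nothing); releases res-13
  T3: everything it awaited (res-13) is free; runs, freeing res-17 and res-2
  T7: everything it awaited (res-2) is free; runs, freeing res-1
  T9: everything it awaited (res-2) is free; runs, freeing res-19
  T8: everything it awaited (res-1) is free; runs, freeing res-9
  T2: everything it awaited (res-13 and res-2) is free; runs, freeing res-18 and res-14
  T1: everything it awaited (res-9 and res-13) is free; runs, freeing res-15 and res-16
  T4: everything it awaited (res-15 and res-16) is free; runs, freeing res-8


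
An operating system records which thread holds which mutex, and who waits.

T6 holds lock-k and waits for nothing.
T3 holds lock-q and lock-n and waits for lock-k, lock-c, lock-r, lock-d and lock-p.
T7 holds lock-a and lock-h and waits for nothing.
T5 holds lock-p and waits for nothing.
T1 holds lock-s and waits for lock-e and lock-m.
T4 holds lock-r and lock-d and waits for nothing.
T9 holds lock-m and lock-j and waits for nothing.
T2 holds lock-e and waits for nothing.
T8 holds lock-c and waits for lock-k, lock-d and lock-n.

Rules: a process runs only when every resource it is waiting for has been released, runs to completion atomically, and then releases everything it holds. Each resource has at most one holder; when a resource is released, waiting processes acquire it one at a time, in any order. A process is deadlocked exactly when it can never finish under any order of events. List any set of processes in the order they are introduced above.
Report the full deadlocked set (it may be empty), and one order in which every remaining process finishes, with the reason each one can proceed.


Deadlocked set: T3 and T8.
Key observation: nobody on the ring T3 -> T8 -> T3 can start until another member finishes, which never happens; no other process is dragged down with it.
The rest can finish in the order T7, T4, T9, T6, T2, T5, T1.
Walking it through:
  T7 waits on nothing -> runs at once and releases lock-a and lock-h
  T4 waits on nothing -> runs at once and releases lock-r and lock-d
  T9 waits on nothing -> runs at once and releases lock-m and lock-j
  T6 waits on nothing -> runs at once and releases lock-k
  T2 waits on nothing -> runs at once and releases lock-e
  T5 waits on nothing -> runs at once and releases lock-p
  T1: everything it awaited (lock-e and lock-m) is free; runs, freeing lock-s


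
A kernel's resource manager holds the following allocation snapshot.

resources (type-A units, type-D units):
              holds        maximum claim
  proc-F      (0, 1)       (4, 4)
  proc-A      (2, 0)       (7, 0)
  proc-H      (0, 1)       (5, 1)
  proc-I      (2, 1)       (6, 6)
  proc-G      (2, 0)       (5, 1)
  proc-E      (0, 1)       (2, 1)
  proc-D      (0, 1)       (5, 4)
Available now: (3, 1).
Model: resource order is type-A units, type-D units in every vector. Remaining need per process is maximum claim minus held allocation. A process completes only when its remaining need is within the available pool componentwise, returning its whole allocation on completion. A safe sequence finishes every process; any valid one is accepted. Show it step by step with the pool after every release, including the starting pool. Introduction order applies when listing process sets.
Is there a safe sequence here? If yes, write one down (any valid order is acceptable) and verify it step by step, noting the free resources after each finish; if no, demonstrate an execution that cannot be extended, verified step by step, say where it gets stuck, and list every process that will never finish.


SAFE, for example via the order proc-E, proc-G, proc-H, proc-F, proc-D, proc-I, proc-A.
Key observation: reading the order forward, proc-G is the first process whose need (3, 1) meets the free pool (3, 2) exactly on a resource it requests.
Walking it through:
  pool = (3, 1)
  run proc-E (needs (2, 0), free (3, 1)); after release of (0, 1) the pool is (3, 2)
  run proc-G (needs (3, 1), free (3, 2)); after release of (2, 0) the pool is (5, 2)
  run proc-H (needs (5, 0), free (5, 2)); after release of (0, 1) the pool is (5, 3)
  run proc-F (needs (4, 3), free (5, 3)); after release of (0, 1) the pool is (5, 4)
  run proc-D (needs (5, 3), free (5, 4)); after release of (0, 1) the pool is (5, 5)
  run proc-I (needs (4, 5), free (5, 5)); after release of (2, 1) the pool is (7, 6)
  run proc-A (needs (5, 0), free (7, 6)); after release of (2, 0) the pool is (9, 6)


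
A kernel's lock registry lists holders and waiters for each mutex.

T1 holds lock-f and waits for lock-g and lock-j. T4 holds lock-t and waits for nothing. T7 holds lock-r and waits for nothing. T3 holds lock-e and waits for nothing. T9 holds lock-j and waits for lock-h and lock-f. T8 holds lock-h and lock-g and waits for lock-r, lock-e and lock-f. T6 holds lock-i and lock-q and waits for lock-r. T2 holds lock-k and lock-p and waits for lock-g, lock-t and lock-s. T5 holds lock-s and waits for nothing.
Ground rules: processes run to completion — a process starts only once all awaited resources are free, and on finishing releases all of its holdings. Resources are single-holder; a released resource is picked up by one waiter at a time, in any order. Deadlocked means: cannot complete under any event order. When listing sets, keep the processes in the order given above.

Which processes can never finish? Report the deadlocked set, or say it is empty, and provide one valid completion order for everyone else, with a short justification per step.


The deadlocked set is T1, T9, T8 and T2.
Key observation: the loop T1 -> T9 -> T1 blocks itself forever; T8 is caught in further circular waits and T2 waits into the deadlock from upstream.
One completion order for the rest: T7, T4, T5, T3, T6.
Walking it through:
  T7 waits on nothing -> runs at once and releases lock-r
  T4 waits on nothing -> runs at once and releases lock-t
  T5 waits on nothing -> runs at once and releases lock-s
  T3 waits on nothing -> runs at once and releases lock-e
  T6: everything it awaited (lock-r) is free; runs, freeing lock-i and lock-q


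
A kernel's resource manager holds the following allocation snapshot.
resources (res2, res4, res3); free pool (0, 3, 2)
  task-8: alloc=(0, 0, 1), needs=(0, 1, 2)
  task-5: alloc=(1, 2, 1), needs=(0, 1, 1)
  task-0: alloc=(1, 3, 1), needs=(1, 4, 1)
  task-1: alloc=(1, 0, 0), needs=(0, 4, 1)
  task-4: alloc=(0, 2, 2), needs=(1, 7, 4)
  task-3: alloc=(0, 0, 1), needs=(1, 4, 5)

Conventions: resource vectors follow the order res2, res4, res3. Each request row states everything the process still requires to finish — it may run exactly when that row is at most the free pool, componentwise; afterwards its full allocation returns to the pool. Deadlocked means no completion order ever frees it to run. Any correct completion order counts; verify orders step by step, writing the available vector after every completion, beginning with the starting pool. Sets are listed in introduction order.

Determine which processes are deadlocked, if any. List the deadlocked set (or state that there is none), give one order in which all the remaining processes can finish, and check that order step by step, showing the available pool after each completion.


The deadlocked set is empty.
Key observation: starting with task-5, each completion frees enough for the next — no one is permanently blocked.
One completion order for the rest: task-5, task-0, task-8, task-3, task-4, task-1. Verifying each step:
  pool = (0, 3, 2)
  task-5: need (0, 1, 1) fits (0, 3, 2); releases (1, 2, 1), pool now (1, 5, 3)
  task-0: need (1, 4, 1) fits (1, 5, 3); releases (1, 3, 1), pool now (2, 8, 4)
  task-8: need (0, 1, 2) fits (2, 8, 4); releases (0, 0, 1), pool now (2, 8, 5)
  task-3: need (1, 4, 5) fits (2, 8, 5); releases (0, 0, 1), pool now (2, 8, 6)
  task-4: need (1, 7, 4) fits (2, 8, 6); releases (0, 2, 2), pool now (2, 10, 8)
  task-1: need (0, 4, 1) fits (2, 10, 8); releases (1, 0, 0), pool now (3, 10, 8)


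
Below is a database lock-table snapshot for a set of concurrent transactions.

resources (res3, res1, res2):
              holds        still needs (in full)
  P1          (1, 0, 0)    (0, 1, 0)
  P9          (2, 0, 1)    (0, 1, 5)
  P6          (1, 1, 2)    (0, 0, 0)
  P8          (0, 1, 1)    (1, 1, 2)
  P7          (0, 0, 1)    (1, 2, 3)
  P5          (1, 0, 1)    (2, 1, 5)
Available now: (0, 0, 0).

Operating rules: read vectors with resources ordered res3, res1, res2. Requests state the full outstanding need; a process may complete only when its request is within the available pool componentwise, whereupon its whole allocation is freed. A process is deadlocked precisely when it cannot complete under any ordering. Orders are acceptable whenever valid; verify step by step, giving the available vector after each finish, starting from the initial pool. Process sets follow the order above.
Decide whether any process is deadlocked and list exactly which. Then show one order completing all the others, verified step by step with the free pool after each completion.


Deadlocked: P9 and P5.
Key observation: res2 is the bottleneck — with P6, P1, P8, P7 done the pool holds (2, 2, 4), short of every remaining need.
A valid finishing order for the others: P6, P1, P8, P7. Walking it through:
  pool = (0, 0, 0)
  P6 needs (0, 0, 0) <= (0, 0, 0) -> finishes; pool += (1, 1, 2) = (1, 1, 2)
  P1 needs (0, 1, 0) <= (1, 1, 2) -> finishes; pool += (1, 0, 0) = (2, 1, 2)
  P8 needs (1, 1, 2) <= (2, 1, 2) -> finishes; pool += (0, 1, 1) = (2, 2, 3)
  P7 needs (1, 2, 3) <= (2, 2, 3) -> finishes; pool += (0, 0, 1) = (2, 2, 4)
The blocked processes can never fit:
  P9 cannot run: need (0, 1, 5) vs free (2, 2, 4) (insufficient res2)
  P5 cannot run: need (2, 1, 5) vs free (2, 2, 4) (insufficient res2)


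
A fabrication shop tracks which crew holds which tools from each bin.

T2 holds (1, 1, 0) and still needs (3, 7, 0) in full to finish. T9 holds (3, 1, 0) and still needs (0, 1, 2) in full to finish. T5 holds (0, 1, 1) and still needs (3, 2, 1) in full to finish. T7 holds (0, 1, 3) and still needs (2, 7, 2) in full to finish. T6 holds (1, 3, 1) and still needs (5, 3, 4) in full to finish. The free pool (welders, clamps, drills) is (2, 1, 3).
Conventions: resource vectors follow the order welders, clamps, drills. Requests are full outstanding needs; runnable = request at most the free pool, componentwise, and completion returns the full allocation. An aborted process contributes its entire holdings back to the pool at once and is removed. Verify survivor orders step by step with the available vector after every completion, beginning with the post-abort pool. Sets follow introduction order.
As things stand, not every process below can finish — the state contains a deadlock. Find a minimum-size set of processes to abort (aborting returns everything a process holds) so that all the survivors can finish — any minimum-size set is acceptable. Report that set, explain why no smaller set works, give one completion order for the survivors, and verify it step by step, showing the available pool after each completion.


Minimum abort set: T7.
Key observation: T2 had no path to completion before; after the abort of T7 ((0, 1, 3) returned), step 4 is where it fits.
Why nothing smaller works: aborting no one leaves the state deadlocked as given.
Survivors finish in the order: T9, T6, T5, T2. Step-by-step check (pool after the aborts first):
  pool = (2, 2, 6)
  run T9 (needs (0, 1, 2), free (2, 2, 6)); after release of (3, 1, 0) the pool is (5, 3, 6)
  run T6 (needs (5, 3, 4), free (5, 3, 6)); after release of (1, 3, 1) the pool is (6, 6, 7)
  run T5 (needs (3, 2, 1), free (6, 6, 7)); after release of (0, 1, 1) the pool is (6, 7, 8)
  run T2 (needs (3, 7, 0), free (6, 7, 8)); after release of (1, 1, 0) the pool is (7, 8, 8)


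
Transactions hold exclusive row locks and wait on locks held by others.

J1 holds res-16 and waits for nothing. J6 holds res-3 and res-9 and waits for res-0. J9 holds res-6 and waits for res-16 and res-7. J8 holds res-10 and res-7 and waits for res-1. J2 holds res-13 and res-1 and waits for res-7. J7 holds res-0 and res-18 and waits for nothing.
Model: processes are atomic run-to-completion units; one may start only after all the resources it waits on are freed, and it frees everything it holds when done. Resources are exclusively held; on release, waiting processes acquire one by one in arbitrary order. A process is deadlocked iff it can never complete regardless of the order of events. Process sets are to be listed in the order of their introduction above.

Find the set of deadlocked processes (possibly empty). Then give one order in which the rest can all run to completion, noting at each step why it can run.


Deadlocked set: J9, J8 and J2.
Key observation: nobody on the ring J8 -> J2 -> J8 can start until another member finishes, which never happens; J9 waits into the deadlock from upstream.
A valid finishing order for the others: J7, J6, J1.
Step-by-step check:
  J7: no waits; runs immediately, freeing res-0 and res-18
  J6 waits on res-0 — all released -> runs and releases res-3 and res-9
  J1: no waits; runs immediately, freeing res-16


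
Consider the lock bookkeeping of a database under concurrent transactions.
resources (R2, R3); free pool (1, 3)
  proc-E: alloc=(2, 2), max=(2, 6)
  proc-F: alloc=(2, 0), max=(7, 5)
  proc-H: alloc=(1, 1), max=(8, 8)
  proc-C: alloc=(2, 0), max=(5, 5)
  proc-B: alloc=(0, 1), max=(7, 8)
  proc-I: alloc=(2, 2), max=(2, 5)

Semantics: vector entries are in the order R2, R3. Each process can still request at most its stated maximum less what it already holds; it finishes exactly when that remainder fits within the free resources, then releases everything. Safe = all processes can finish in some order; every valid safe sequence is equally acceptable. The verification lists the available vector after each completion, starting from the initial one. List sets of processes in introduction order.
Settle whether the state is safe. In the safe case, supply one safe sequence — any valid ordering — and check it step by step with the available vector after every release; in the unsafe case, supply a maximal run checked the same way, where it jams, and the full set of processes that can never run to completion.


SAFE. One safe sequence: proc-I, proc-E, proc-C, proc-F, proc-H, proc-B.
Key observation: proc-I is the earliest step where a requested resource binds exactly: need (0, 3), pool (1, 3) at its turn.
Verifying each step:
  pool = (1, 3)
  proc-I needs (0, 3) <= (1, 3) -> finishes; pool += (2, 2) = (3, 5)
  proc-E needs (0, 4) <= (3, 5) -> finishes; pool += (2, 2) = (5, 7)
  proc-C needs (3, 5) <= (5, 7) -> finishes; pool += (2, 0) = (7, 7)
  proc-F needs (5, 5) <= (7, 7) -> finishes; pool += (2, 0) = (9, 7)
  proc-H needs (7, 7) <= (9, 7) -> finishes; pool += (1, 1) = (10, 8)
  proc-B needs (7, 7) <= (10, 8) -> finishes; pool += (0, 1) = (10, 9)


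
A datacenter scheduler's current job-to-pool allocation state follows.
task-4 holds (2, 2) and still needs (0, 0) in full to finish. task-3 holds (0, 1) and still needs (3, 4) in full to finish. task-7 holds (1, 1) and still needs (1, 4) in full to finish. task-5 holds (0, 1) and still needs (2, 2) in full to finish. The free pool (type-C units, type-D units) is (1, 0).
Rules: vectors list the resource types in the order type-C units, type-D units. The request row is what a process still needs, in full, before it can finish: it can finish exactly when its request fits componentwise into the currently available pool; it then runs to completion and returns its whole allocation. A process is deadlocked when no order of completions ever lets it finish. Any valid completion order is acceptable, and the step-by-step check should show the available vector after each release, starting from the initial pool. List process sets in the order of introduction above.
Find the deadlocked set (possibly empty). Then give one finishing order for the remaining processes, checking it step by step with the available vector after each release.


The deadlocked set is task-3 and task-7.
Key observation: once task-4, task-5 finish, the pool peaks at (3, 3) — and every remaining process still needs more type-D units than that.
A valid finishing order for the others: task-4, task-5. Verifying each step:
  pool = (1, 0)
  run task-4 (needs (0, 0), free (1, 0)); after release of (2, 2) the pool is (3, 2)
  run task-5 (needs (2, 2), free (3, 2)); after release of (0, 1) the pool is (3, 3)
The stuck group stays short no matter what:
  task-3 cannot run: need (3, 4) vs free (3, 3) (insufficient type-D units)
  task-7 cannot run: need (1, 4) vs free (3, 3) (insufficient type-D units)


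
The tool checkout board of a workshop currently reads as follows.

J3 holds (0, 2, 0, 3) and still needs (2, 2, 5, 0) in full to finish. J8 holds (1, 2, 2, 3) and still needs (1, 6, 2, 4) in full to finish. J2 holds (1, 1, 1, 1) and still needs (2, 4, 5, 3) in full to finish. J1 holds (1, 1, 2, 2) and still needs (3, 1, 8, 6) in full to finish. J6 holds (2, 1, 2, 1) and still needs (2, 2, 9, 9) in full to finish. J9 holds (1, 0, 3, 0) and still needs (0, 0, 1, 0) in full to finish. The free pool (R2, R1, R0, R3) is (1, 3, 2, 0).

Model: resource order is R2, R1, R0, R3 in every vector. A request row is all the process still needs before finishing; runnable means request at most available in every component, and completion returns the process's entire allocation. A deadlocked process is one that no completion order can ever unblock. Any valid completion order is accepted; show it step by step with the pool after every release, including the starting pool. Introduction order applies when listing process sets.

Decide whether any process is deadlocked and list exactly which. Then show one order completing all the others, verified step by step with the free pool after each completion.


No process is deadlocked.
Key observation: J9 leads a chain of completions in which each release enables another process.
A valid finishing order for the others: J9, J3, J2, J8, J1, J6. Check, step by step:
  pool = (1, 3, 2, 0)
  run J9 (needs (0, 0, 1, 0), free (1, 3, 2, 0)); after release of (1, 0, 3, 0) the pool is (2, 3, 5, 0)
  run J3 (needs (2, 2, 5, 0), free (2, 3, 5, 0)); after release of (0, 2, 0, 3) the pool is (2, 5, 5, 3)
  run J2 (needs (2, 4, 5, 3), free (2, 5, 5, 3)); after release of (1, 1, 1, 1) the pool is (3, 6, 6, 4)
  run J8 (needs (1, 6, 2, 4), free (3, 6, 6, 4)); after release of (1, 2, 2, 3) the pool is (4, 8, 8, 7)
  run J1 (needs (3, 1, 8, 6), free (4, 8, 8, 7)); after release of (1, 1, 2, 2) the pool is (5, 9, 10, 9)
  run J6 (needs (2, 2, 9, 9), free (5, 9, 10, 9)); after release of (2, 1, 2, 1) the pool is (7, 10, 12, 10)


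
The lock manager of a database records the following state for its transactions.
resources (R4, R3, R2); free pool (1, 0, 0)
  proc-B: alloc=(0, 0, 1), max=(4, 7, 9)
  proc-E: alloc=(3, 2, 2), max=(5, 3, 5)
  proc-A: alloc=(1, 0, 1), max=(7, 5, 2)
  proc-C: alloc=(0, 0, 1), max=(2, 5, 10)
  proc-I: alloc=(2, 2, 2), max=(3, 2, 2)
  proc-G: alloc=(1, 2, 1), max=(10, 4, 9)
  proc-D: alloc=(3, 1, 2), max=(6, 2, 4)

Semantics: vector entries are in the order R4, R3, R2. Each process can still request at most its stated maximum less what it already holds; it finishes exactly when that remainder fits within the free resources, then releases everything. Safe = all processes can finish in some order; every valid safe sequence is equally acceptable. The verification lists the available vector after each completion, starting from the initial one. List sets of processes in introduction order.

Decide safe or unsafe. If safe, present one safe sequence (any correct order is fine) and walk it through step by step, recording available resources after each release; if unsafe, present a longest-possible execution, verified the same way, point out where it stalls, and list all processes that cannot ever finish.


UNSAFE — no complete ordering exists.
Key observation: the wall is R2: completing proc-I, proc-D, proc-E, proc-A brings the pool only to (10, 5, 7), and all the rest need more.
Going as far as possible: proc-I, proc-D, proc-E, proc-A; after that, nothing fits. Walking it through:
  pool = (1, 0, 0)
  run proc-I (needs (1, 0, 0), free (1, 0, 0)); after release of (2, 2, 2) the pool is (3, 2, 2)
  run proc-D (needs (3, 1, 2), free (3, 2, 2)); after release of (3, 1, 2) the pool is (6, 3, 4)
  run proc-E (needs (2, 1, 3), free (6, 3, 4)); after release of (3, 2, 2) the pool is (9, 5, 6)
  run proc-A (needs (6, 5, 1), free (9, 5, 6)); after release of (1, 0, 1) the pool is (10, 5, 7)
  proc-B still needs (4, 7, 8) but only (10, 5, 7) is free — short on R3 and R2
  proc-C still needs (2, 5, 9) but only (10, 5, 7) is free — short on R2
  proc-G still needs (9, 2, 8) but only (10, 5, 7) is free — short on R2
Processes that can never finish: proc-B, proc-C and proc-G.


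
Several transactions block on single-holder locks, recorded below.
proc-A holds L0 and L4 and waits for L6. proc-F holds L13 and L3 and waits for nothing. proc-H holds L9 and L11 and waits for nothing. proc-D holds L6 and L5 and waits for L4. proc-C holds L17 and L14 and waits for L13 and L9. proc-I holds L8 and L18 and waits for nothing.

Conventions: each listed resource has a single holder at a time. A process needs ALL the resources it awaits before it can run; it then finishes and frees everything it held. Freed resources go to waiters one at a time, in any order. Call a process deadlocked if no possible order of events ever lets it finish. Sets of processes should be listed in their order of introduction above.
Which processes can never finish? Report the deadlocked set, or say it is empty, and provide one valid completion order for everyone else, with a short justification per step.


Deadlocked: proc-A and proc-D.
Key observation: the cycle proc-A -> proc-D -> proc-A can never break — each member waits on the next; no other process is dragged down with it.
One completion order for the rest: proc-H, proc-F, proc-I, proc-C.
Verifying each step:
  proc-H: no waits; runs immediately, freeing L9 and L11
  proc-F: no waits; runs immediately, freeing L13 and L3
  proc-I: no waits; runs immediately, freeing L8 and L18
  proc-C waits on L13 and L9 — all released -> runs and releases L17 and L14


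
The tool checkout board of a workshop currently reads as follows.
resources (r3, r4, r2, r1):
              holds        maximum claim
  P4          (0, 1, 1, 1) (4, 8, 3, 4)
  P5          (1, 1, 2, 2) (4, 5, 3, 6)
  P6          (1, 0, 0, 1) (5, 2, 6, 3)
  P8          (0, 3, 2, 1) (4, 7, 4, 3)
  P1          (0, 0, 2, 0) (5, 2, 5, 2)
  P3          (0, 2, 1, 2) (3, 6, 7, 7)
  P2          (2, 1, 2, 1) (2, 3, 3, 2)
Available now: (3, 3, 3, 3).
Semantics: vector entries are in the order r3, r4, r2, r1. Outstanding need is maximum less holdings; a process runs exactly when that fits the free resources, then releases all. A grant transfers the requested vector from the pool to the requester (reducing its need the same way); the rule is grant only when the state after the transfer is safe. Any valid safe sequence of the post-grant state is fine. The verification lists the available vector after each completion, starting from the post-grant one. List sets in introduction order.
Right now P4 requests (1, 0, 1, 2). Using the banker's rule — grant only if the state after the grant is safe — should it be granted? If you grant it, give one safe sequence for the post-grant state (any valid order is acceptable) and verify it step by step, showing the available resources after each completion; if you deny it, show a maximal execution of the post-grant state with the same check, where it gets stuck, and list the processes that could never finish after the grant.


GRANT. The post-grant state is safe; one safe sequence: P2, P8, P4, P3, P5, P6, P1.
Key observation: (2, 3, 2, 1) free after granting still covers P2 first, and each release covers the next.
Verifying the post-grant state step by step:
  pool = (2, 3, 2, 1)
  run P2 (needs (0, 2, 1, 1), free (2, 3, 2, 1)); after release of (2, 1, 2, 1) the pool is (4, 4, 4, 2)
  run P8 (needs (4, 4, 2, 2), free (4, 4, 4, 2)); after release of (0, 3, 2, 1) the pool is (4, 7, 6, 3)
  run P4 (needs (3, 7, 1, 1), free (4, 7, 6, 3)); after release of (1, 1, 2, 3) the pool is (5, 8, 8, 6)
  run P3 (needs (3, 4, 6, 5), free (5, 8, 8, 6)); after release of (0, 2, 1, 2) the pool is (5, 10, 9, 8)
  run P5 (needs (3, 4, 1, 4), free (5, 10, 9, 8)); after release of (1, 1, 2, 2) the pool is (6, 11, 11, 10)
  run P6 (needs (4, 2, 6, 2), free (6, 11, 11, 10)); after release of (1, 0, 0, 1) the pool is (7, 11, 11, 11)
  run P1 (needs (5, 2, 3, 2), free (7, 11, 11, 11)); after release of (0, 0, 2, 0) the pool is (7, 11, 13, 11)


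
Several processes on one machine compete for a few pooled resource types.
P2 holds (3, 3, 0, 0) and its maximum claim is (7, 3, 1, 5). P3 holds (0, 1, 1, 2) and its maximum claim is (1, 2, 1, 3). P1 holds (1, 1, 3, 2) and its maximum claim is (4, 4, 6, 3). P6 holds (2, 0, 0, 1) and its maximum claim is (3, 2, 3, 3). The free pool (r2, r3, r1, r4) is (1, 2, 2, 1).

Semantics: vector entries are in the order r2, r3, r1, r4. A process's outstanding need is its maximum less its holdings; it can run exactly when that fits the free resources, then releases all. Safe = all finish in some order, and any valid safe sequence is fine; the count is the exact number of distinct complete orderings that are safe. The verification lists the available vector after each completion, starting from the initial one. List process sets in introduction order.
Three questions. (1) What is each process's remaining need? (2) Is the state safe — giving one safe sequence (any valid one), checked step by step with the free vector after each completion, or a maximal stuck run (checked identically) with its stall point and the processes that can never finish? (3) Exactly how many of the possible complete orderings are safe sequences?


(1) Remaining need (order r2, r3, r1, r4):
  P2: (4, 0, 1, 5)
  P3: (1, 1, 0, 1)
  P1: (3, 3, 3, 1)
  P6: (1, 2, 3, 2)
(2) SAFE, for example via the order P3, P6, P1, P2.
Key observation: reading the order forward, P3 is the first process whose need (1, 1, 0, 1) meets the free pool (1, 2, 2, 1) exactly on a resource it requests.
Step-by-step check:
  pool = (1, 2, 2, 1)
  run P3 (needs (1, 1, 0, 1), free (1, 2, 2, 1)); after release of (0, 1, 1, 2) the pool is (1, 3, 3, 3)
  run P6 (needs (1, 2, 3, 2), free (1, 3, 3, 3)); after release of (2, 0, 0, 1) the pool is (3, 3, 3, 4)
  run P1 (needs (3, 3, 3, 1), free (3, 3, 3, 4)); after release of (1, 1, 3, 2) the pool is (4, 4, 6, 6)
  run P2 (needs (4, 0, 1, 5), free (4, 4, 6, 6)); after release of (3, 3, 0, 0) the pool is (7, 7, 6, 6)
(3) Precisely 1 of the possible complete orderings is a safe sequence.


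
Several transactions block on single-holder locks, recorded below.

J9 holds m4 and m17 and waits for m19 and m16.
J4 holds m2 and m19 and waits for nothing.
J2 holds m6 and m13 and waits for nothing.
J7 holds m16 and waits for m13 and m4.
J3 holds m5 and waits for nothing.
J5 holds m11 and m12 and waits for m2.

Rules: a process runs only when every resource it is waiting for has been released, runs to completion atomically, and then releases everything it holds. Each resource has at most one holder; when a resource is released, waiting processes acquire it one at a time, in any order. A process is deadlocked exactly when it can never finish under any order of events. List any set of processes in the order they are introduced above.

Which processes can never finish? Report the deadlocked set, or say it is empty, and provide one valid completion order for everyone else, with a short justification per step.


Deadlocked set: J9 and J7.
Key observation: the knot is the closed ring of waits J9 -> J7 -> J9; no other process is dragged down with it.
One completion order for the rest: J4, J5, J2, J3.
Step-by-step check:
  J4: no waits; runs immediately, freeing m2 and m19
  run J5 (all its waits — m2 — are resolved); releases m11 and m12
  J2: no waits; runs immediately, freeing m6 and m13
  J3: no waits; runs immediately, freeing m5


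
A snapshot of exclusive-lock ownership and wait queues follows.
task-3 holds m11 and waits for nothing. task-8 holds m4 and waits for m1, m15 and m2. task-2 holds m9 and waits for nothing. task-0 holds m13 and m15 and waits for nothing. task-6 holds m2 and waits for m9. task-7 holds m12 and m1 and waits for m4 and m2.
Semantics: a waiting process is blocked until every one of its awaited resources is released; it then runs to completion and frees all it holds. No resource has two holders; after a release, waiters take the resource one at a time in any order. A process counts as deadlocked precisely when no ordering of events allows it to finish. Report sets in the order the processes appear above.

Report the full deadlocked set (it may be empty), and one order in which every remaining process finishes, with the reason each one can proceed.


Deadlocked set: task-8 and task-7.
Key observation: the waits loop around task-8 -> task-7 -> task-8 with no way out; no other process is dragged down with it.
The rest can finish in the order task-3, task-2, task-0, task-6.
Step-by-step check:
  task-3 waits on nothing -> runs at once and releases m11
  task-2 waits on nothing -> runs at once and releases m9
  task-0 waits on nothing -> runs at once and releases m13 and m15
  task-6 waits on m9 — all released -> runs and releases m2


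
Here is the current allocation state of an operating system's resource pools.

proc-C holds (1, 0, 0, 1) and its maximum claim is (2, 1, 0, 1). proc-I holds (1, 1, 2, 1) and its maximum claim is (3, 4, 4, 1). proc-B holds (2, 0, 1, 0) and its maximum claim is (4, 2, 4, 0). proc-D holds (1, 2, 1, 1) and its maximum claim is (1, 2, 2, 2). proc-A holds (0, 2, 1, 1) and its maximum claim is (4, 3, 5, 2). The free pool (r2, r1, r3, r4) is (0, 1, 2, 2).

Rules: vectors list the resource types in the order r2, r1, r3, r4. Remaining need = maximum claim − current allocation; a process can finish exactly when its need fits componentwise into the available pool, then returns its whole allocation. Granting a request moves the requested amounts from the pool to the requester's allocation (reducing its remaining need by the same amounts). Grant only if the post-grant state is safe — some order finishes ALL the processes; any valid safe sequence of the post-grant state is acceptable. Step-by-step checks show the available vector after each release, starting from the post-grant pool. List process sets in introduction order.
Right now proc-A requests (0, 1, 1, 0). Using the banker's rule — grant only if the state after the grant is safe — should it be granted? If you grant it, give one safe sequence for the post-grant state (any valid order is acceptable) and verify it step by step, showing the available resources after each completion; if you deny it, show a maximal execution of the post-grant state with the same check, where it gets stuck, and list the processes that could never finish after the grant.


DENY — the pretend-granted state is unsafe.
Key observation: after proc-D, proc-C the pool peaks at (2, 2, 2, 4), and each blocked process is short somewhere: proc-I on r1; proc-B on r3; proc-A on r2, r3.
After a pretend grant, a maximal execution: proc-D, proc-C — then nothing else fits. Check, step by step:
  pool = (0, 0, 1, 2)
  run proc-D (needs (0, 0, 1, 1), free (0, 0, 1, 2)); after release of (1, 2, 1, 1) the pool is (1, 2, 2, 3)
  run proc-C (needs (1, 1, 0, 0), free (1, 2, 2, 3)); after release of (1, 0, 0, 1) the pool is (2, 2, 2, 4)
  blocked: proc-I wants (2, 3, 2, 0), pool (2, 2, 2, 4) — not enough r1
  blocked: proc-B wants (2, 2, 3, 0), pool (2, 2, 2, 4) — not enough r3
  blocked: proc-A wants (4, 0, 3, 1), pool (2, 2, 2, 4) — not enough r2 and r3
Post-grant, the permanently blocked set is proc-I, proc-B and proc-A.


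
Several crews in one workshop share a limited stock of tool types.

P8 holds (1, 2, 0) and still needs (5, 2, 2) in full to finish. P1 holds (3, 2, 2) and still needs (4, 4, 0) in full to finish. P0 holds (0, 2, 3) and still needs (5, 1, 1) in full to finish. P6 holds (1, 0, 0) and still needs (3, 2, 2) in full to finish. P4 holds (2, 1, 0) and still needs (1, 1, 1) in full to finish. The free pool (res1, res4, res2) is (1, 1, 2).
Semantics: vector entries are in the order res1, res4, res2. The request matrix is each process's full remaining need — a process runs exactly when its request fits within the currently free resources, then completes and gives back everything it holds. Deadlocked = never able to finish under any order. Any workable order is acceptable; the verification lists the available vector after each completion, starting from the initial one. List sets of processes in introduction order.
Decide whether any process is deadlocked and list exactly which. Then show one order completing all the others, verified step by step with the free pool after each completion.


Deadlocked: P8, P1 and P0.
Key observation: after P4, P6 the pool peaks at (4, 2, 2), and each blocked process is short somewhere: P8 on res1; P1 on res4; P0 on res1.
One completion order for the rest: P4, P6. Step-by-step check:
  pool = (1, 1, 2)
  P4 needs (1, 1, 1) <= (1, 1, 2) -> finishes; pool += (2, 1, 0) = (3, 2, 2)
  P6 needs (3, 2, 2) <= (3, 2, 2) -> finishes; pool += (1, 0, 0) = (4, 2, 2)
The blocked processes can never fit:
  P8 cannot run: need (5, 2, 2) vs free (4, 2, 2) (insufficient res1)
  P1 cannot run: need (4, 4, 0) vs free (4, 2, 2) (insufficient res4)
  P0 cannot run: need (5, 1, 1) vs free (4, 2, 2) (insufficient res1)


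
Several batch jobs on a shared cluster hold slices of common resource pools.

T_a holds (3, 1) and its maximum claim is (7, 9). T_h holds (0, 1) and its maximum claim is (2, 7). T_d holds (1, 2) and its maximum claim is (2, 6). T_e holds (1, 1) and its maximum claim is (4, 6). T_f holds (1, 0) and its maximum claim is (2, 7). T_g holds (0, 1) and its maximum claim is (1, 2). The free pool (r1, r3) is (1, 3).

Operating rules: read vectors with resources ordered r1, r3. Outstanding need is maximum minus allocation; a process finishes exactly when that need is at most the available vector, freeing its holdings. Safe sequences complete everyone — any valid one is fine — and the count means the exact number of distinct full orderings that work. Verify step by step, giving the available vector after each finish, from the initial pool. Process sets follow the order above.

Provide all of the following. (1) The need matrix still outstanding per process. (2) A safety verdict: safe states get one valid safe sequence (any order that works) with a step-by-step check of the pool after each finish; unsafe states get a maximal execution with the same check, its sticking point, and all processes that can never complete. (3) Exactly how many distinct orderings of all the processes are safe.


(1) Need matrix, components ordered r1, r3:
  T_a: (4, 8)
  T_h: (2, 6)
  T_d: (1, 4)
  T_e: (3, 5)
  T_f: (1, 7)
  T_g: (1, 1)
(2) SAFE, for example via the order T_g, T_d, T_h, T_f, T_e, T_a.
Key observation: the order's first zero-slack moment is T_g ((1, 1) needed, (1, 3) free — a requested resource with nothing to spare).
Step-by-step check:
  pool = (1, 3)
  run T_g (needs (1, 1), free (1, 3)); after release of (0, 1) the pool is (1, 4)
  run T_d (needs (1, 4), free (1, 4)); after release of (1, 2) the pool is (2, 6)
  run T_h (needs (2, 6), free (2, 6)); after release of (0, 1) the pool is (2, 7)
  run T_f (needs (1, 7), free (2, 7)); after release of (1, 0) the pool is (3, 7)
  run T_e (needs (3, 5), free (3, 7)); after release of (1, 1) the pool is (4, 8)
  run T_a (needs (4, 8), free (4, 8)); after release of (3, 1) the pool is (7, 9)
(3) Exactly 1 of the possible complete orderings is a safe sequence.


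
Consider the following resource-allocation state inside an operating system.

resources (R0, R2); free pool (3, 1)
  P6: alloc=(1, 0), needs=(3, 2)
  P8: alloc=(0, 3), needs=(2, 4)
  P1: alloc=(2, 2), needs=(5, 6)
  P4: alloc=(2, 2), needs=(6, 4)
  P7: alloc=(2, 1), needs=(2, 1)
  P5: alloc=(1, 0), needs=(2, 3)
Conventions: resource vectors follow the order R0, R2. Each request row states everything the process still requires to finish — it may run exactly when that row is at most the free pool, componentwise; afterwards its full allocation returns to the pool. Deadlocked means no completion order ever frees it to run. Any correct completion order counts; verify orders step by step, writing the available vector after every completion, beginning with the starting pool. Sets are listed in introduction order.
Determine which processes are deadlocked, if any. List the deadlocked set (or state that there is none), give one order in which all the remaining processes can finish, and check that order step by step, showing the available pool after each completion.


The deadlocked set is P8, P1, P4 and P5.
Key observation: R2 is the bottleneck — with P7, P6 done the pool holds (6, 2), short of every remaining need.
A valid finishing order for the others: P7, P6. Verifying each step:
  pool = (3, 1)
  P7 needs (2, 1) <= (3, 1) -> finishes; pool += (2, 1) = (5, 2)
  P6 needs (3, 2) <= (5, 2) -> finishes; pool += (1, 0) = (6, 2)
The blocked processes can never fit:
  P8 cannot run: need (2, 4) vs free (6, 2) (insufficient R2)
  P1 cannot run: need (5, 6) vs free (6, 2) (insufficient R2)
  P4 cannot run: need (6, 4) vs free (6, 2) (insufficient R2)
  P5 cannot run: need (2, 3) vs free (6, 2) (insufficient R2)


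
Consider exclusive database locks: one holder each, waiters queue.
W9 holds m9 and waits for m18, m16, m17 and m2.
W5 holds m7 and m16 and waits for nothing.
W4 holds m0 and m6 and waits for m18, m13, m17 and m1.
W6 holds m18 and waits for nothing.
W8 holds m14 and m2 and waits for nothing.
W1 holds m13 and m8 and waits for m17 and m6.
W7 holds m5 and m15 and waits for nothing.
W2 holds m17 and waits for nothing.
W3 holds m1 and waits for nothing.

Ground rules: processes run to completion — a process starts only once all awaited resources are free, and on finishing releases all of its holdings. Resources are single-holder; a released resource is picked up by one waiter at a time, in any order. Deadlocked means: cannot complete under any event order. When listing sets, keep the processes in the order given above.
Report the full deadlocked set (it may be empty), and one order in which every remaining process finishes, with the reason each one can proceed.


The deadlocked set is W4 and W1.
Key observation: the wait chain closes on itself along W4 -> W1 -> W4; no other process is dragged down with it.
A valid finishing order for the others: W2, W5, W6, W3, W7, W8, W9.
Step-by-step check:
  W2 waits on nothing -> runs at once and releases m17
  W5 waits on nothing -> runs at once and releases m7 and m16
  W6 waits on nothing -> runs at once and releases m18
  W3 waits on nothing -> runs at once and releases m1
  W7 waits on nothing -> runs at once and releases m5 and m15
  W8 waits on nothing -> runs at once and releases m14 and m2
  W9: everything it awaited (m18, m16, m17 and m2) is free; runs, freeing m9
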